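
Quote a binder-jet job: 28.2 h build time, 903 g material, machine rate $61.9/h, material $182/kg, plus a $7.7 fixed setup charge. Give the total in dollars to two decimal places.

Time charge = 61.9 × 28.2 = $1745.58.
Feedstock cost = 182 × 903/1000 = $164.346.
Total = 1745.58 + 164.346 + 7.7 = 1917.626 ≈ $1917.63.

$1917.63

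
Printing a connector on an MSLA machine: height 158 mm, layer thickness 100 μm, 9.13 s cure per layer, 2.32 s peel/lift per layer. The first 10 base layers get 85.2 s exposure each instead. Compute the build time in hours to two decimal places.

5.24 hours

Layers = ⌈158/0.1⌉ = 1580.
Bottom layers: 10 × (85.2 + 2.32) → 875.2 s.
Normal layers: 1570 × (9.13 + 2.32) → 17976.5 s.
Sum: 875.2 + 17976.5 = 18851.7 s → 5.24 hours.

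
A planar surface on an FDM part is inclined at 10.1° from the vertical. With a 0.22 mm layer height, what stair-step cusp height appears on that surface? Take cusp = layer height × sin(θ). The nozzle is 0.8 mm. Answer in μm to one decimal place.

38.6 μm

h_c = t·sin θ = 0.22 × 0.1754 = 0.038588 mm (38.6 μm).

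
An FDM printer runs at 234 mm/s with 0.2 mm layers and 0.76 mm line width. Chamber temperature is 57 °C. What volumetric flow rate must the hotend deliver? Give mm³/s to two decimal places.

Extrusion cross-section = 0.2 × 0.76, so 0.152 mm².
Volumetric flow = 234 × 0.152 = 35.57 mm³/s.

35.57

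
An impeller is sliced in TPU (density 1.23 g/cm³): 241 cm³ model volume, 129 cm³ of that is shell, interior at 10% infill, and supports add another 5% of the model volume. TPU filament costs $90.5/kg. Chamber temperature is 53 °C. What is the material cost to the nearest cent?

Interior volume = 241 − 129 = 112 cm³.
Infill volume = 0.10 × 112 = 11.2 cm³.
Support = 0.05 × 241, so 12.05 cm³.
Deposited volume = 129 + 11.2 + 12.05, so 152.25 cm³.
Mass: 152.25 × 1.23 → 187.2675 g.
Cost = 187.2675 g / 1000 × $90.5/kg = $16.95.

$16.95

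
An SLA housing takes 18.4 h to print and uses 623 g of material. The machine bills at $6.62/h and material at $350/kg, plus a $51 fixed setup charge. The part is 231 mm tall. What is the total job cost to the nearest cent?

Machine-time cost = 6.62 × 18.4, so $121.808.
Material cost = 350 × 623/1000, so $218.05.
Adding setup: 121.808 + 218.05 + 51 → 390.858 ≈ $390.86.

$390.86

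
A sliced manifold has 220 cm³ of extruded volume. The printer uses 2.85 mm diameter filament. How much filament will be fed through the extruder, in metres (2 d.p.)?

Filament cross-section = π × (2.85/2)² = 6.3794 mm².
L = 220000 mm³ / 6.3794 mm² = 34486 mm, i.e. 34.49 m.

34.49 m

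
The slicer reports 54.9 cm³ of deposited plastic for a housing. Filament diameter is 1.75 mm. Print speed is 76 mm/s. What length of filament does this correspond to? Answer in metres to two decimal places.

Filament cross-section = π × (1.75/2)² = 2.4053 mm².
Length = 54.9 cm³ / 2.4053 mm² = 54900 / 2.4053 = 22824.6 mm = 22.82 m.

22.82 m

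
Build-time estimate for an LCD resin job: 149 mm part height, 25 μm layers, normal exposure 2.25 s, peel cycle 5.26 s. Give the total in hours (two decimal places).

Layer count = ceil(149 / 0.025) = 5960.
Each layer takes = 2.25 + 5.26, so 7.51 s.
Total = 5960 × 7.51 = 44759.6 s = 12.43 hours.

12.43 hours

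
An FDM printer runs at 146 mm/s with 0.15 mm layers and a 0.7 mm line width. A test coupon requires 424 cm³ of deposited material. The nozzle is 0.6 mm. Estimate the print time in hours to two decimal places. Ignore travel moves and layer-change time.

Line area = 0.15 × 0.7, so 0.105 mm².
Toolpath length = 424 cm³ / 0.105 mm² = 424000 / 0.105 = 4038095.2 mm.
Extrusion time: 4038095.2 / 146 → 27658.2 s.
That's 27658.2 s → 7.68 hours.

7.68 hours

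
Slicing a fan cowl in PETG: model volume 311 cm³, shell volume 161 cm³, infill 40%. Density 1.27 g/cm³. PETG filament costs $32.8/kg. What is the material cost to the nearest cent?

$9.21

Interior volume = 311 − 161, so 150 cm³.
Deposited infill: 0.40 × 150 → 60 cm³.
Total printed volume = 161 + 60 = 221 cm³.
Mass = 221 × 1.27, so 280.67 g.
Cost = 280.67 g / 1000 × $32.8/kg = $9.21.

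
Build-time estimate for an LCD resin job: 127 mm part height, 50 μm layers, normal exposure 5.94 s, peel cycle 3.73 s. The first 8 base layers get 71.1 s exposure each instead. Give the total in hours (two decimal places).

6.97 hours

Number of layers: 127 / 0.05 → 2540 (rounded up).
Bottom layers = 8 × (71.1 + 3.73), so 598.64 s.
Remaining layers: 2532 × (5.94 + 3.73) → 24484.44 s.
Sum: 598.64 + 24484.44 = 25083.08 s → 6.97 hours.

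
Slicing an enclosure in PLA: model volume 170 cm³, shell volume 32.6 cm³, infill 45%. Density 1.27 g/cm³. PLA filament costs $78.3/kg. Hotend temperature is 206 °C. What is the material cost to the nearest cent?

Interior volume: 170 − 32.6 → 137.4 cm³.
Infill volume = 0.45 × 137.4 = 61.83 cm³.
Deposited volume = 32.6 + 61.83 = 94.43 cm³.
Mass = 94.43 × 1.27 = 119.9261 g.
Cost = 119.9261 g / 1000 × $78.3/kg = $9.39.

$9.39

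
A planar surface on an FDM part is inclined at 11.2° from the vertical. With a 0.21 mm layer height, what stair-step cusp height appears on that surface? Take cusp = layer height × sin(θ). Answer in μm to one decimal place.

sin(11.2°) = 0.1942, so cusp = 0.21 × 0.1942 = 0.040782 mm → 40.8 μm.

40.8 μm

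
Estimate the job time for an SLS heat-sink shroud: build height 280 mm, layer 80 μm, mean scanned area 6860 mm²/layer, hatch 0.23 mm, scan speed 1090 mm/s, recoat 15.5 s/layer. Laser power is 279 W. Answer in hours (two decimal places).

41.67 hours

Number of layers: 280 / 0.08 → 3500 (rounded up).
Per-layer scan distance = 6860 / 0.23, so 29826.1 mm.
Scan time per layer: 29826.1 / 1090 → 27.3634 s.
Layer cycle = 27.3634 + 15.5 = 42.8634 s.
3500 layers × 42.8634 s/layer = 150021.9 s, i.e. 41.67 hours.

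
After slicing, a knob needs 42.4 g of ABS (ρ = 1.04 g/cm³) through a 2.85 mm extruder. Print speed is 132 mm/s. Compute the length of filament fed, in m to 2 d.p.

6.39 m

Extruded volume: 42.4/1.04 = 40.7692 cm³ (40769.2 mm³).
A = π r² = π × 1.425² = 6.3794 mm².
Length = 40769.2 / 6.3794 = 6390.76 mm = 6.39 m.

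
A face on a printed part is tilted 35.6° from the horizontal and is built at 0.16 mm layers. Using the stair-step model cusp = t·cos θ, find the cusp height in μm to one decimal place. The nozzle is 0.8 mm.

h_c = t·cos θ = 0.16 × 0.8131 = 0.130096 mm (130.1 μm).

130.1 μm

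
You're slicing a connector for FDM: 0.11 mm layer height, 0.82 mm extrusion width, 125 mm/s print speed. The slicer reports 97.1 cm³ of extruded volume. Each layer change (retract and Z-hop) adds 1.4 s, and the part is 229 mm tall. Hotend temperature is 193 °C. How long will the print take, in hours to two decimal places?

Extrusion cross-section: 0.11 × 0.82 → 0.0902 mm².
Path length: 97100 mm³ / 0.0902 mm² → 1076496.7 mm.
Time extruding = 1076496.7 / 125 = 8612 s.
Number of layers: 229 / 0.11 → 2082 (rounded up).
Z-hop total = 2082 × 1.4 = 2914.8 s.
Altogether 8612 + 2914.8 = 11526.8 s, i.e. 3.20 hours.

3.20 hours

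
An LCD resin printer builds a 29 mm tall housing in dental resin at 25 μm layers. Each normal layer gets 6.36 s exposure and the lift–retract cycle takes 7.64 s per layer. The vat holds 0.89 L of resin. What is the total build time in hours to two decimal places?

Layers = ⌈29/0.025⌉ = 1160.
Each layer takes = 6.36 + 7.64, so 14 s.
Total = 1160 × 14 = 16240 s = 4.51 hours.

4.51 hours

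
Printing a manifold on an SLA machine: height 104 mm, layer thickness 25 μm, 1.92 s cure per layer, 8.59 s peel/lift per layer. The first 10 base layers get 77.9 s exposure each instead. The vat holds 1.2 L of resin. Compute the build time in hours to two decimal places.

12.36 hours

Layers = ⌈104/0.025⌉ = 4160.
Base layers = 10 × (77.9 + 8.59), so 864.9 s.
Normal layers = 4150 × (1.92 + 8.59) = 43616.5 s.
Total = 864.9 + 43616.5 = 44481.4 s = 12.36 hours.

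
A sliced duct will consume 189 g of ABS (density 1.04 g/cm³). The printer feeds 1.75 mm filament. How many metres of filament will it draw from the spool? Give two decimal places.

Extruded volume: 189/1.04 = 181.7308 cm³ (181730.8 mm³).
Filament cross-section = π × (1.75/2)² = 2.4053 mm².
L = V/A = 181730.8/2.4053 = 75554.32 mm → 75.55 m.

75.55 m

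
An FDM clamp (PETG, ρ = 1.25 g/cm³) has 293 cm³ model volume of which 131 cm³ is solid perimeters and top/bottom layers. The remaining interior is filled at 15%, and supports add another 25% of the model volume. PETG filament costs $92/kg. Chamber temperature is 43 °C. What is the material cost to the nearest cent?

Infill region: 293 − 131 → 162 cm³.
Infill deposited: 0.15 × 162 → 24.3 cm³.
Support = 0.25 × 293, so 73.25 cm³.
Deposited volume = 131 + 24.3 + 73.25, so 228.55 cm³.
Mass = 228.55 × 1.25, so 285.6875 g.
Cost = 285.6875 g / 1000 × $92/kg = $26.28.

$26.28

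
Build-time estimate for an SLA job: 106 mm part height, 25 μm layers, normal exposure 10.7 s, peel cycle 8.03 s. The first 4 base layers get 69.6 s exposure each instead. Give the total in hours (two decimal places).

Number of layers: 106 / 0.025 → 4240 (rounded up).
Base layers = 4 × (69.6 + 8.03), so 310.52 s.
Normal layers = 4236 × (10.7 + 8.03), so 79340.28 s.
Total = 310.52 + 79340.28 = 79650.8 s = 22.13 hours.

22.13 hours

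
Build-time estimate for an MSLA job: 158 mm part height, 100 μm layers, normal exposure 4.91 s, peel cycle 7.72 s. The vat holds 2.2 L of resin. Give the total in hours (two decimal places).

5.54 hours

Layer count = ceil(158 / 0.1) = 1580.
Cycle time = 4.91 + 7.72 = 12.63 s.
Build time: 1580 × 12.63 s = 19955.4 s, i.e. 5.54 hours.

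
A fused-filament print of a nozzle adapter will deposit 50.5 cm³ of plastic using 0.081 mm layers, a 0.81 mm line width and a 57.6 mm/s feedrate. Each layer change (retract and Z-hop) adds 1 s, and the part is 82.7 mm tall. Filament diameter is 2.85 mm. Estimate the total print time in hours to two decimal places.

4.00 hours

Extrusion cross-section = 0.081 × 0.81, so 0.06561 mm².
Path length: 50500 mm³ / 0.06561 mm² → 769699.7 mm.
Time extruding = 769699.7 / 57.6, so 13362.8 s.
Layers = ⌈82.7/0.081⌉ = 1021.
Layer-change overhead = 1021 × 1 = 1021 s.
Altogether 13362.8 + 1021 = 14383.8 s, i.e. 4.00 hours.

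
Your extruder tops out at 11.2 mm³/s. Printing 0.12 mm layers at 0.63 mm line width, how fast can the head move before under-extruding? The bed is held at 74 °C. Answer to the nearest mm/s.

148 mm/s

Bead cross-section = 0.12 × 0.63 = 0.0756 mm².
Max speed = 11.2 / 0.0756 = 148.15 ≈ 148 mm/s.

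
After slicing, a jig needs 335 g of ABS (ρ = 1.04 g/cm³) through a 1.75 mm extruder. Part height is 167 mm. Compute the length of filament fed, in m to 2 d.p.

Volume = 335 g / 1.04 g·cm⁻³ = 322.1154 cm³ = 322115.4 mm³.
Filament cross-section = π × (1.75/2)² = 2.4053 mm².
L = V/A = 322115.4/2.4053 = 133919.01 mm → 133.92 m.

133.92 m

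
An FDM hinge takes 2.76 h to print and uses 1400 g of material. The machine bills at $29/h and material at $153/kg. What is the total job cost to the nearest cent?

Machine cost = 29 × 2.76 = $80.04.
Material charge = 153 × 1400/1000 = $214.20.
Total = 80.04 + 214.20 = $294.24.

$294.24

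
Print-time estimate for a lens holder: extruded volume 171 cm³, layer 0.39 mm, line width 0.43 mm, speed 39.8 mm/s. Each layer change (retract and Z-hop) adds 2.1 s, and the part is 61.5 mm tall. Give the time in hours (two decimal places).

7.21 hours

Line area: 0.39 × 0.43 → 0.1677 mm².
Path length: 171000 mm³ / 0.1677 mm² → 1019678 mm.
Extrusion time = 1019678 / 39.8 = 25620.1 s.
Layer count = ceil(61.5 / 0.39) = 158.
Z-hop total = 158 × 2.1 = 331.8 s.
Total = 25620.1 + 331.8 = 25951.9 s = 7.21 hours.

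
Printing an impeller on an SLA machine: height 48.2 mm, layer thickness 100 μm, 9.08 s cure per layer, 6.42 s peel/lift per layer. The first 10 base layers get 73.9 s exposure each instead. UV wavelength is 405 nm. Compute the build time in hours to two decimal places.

Layer count = ceil(48.2 / 0.1) = 482.
Bottom layers = 10 × (73.9 + 6.42) = 803.2 s.
Normal layers = 472 × (9.08 + 6.42), so 7316 s.
Sum: 803.2 + 7316 = 8119.2 s → 2.26 hours.

2.26 hours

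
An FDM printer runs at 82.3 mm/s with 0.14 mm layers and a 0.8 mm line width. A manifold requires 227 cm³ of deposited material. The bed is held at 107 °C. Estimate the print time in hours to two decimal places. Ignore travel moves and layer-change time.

Bead cross-section = 0.14 × 0.8 = 0.112 mm².
Path length: 227000 mm³ / 0.112 mm² → 2026785.7 mm.
Print-move time = 2026785.7 / 82.3 = 24626.8 s.
24626.8 s = 6.84 hours.

6.84 hours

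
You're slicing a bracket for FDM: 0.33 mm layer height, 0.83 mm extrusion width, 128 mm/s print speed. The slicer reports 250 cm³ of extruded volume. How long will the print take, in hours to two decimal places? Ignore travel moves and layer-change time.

1.98 hours

Extrusion cross-section: 0.33 × 0.83 → 0.2739 mm².
Total extruded path = 250000/0.2739 = 912741.9 mm.
Print-move time: 912741.9 / 128 → 7130.8 s.
Converting: 7130.8 s = 1.98 hours.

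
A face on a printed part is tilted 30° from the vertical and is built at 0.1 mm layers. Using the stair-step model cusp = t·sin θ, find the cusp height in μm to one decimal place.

50.0 μm

sin(30°) = 0.5000, so cusp = 0.1 × 0.5000 = 0.05 mm → 50.0 μm.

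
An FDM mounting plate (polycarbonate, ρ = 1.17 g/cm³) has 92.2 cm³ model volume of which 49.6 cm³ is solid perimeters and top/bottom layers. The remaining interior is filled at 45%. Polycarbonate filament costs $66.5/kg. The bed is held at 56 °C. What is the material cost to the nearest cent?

$5.35

Infill region: 92.2 − 49.6 → 42.6 cm³.
Deposited infill = 0.45 × 42.6, so 19.17 cm³.
Total printed volume = 49.6 + 19.17, so 68.77 cm³.
Mass = 68.77 × 1.17 = 80.4609 g.
At $66.5/kg: 80.4609/1000 × 66.5 = $5.35.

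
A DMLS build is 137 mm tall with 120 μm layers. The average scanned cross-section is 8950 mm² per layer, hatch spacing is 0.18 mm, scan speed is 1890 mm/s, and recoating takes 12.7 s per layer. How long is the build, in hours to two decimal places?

12.37 hours

Layer count = ceil(137 / 0.12) = 1142.
Per-layer scan distance: 8950 / 0.18 → 49722.2 mm.
Per-layer scan time = 49722.2 / 1890, so 26.308 s.
Layer cycle = 26.308 + 12.7, so 39.008 s.
Build time = 1142 × 39.008 = 44547.136 s = 12.37 hours.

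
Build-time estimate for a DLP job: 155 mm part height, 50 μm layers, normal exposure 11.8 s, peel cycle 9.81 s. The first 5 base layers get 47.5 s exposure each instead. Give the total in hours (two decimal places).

Layers = ⌈155/0.05⌉ = 3100.
Base layers = 5 × (47.5 + 9.81) = 286.55 s.
Remaining layers = 3095 × (11.8 + 9.81), so 66882.95 s.
Sum: 286.55 + 66882.95 = 67169.5 s → 18.66 hours.

18.66 hours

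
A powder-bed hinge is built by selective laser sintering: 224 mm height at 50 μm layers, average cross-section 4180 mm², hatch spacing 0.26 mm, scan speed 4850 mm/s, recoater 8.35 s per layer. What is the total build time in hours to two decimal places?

14.52 hours

Number of layers: 224 / 0.05 → 4480 (rounded up).
Hatch length per layer = 4180 / 0.26 = 16076.9 mm.
Scan time per layer = 16076.9 / 4850, so 3.3148 s.
Per-layer time = 3.3148 + 8.35, so 11.6648 s.
4480 layers × 11.6648 s/layer = 52258.304 s, i.e. 14.52 hours.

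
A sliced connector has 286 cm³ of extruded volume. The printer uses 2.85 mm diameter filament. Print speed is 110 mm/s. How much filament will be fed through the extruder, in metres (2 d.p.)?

Cross-section of 2.85 mm filament: π·(2.85/2)² = 6.3794 mm².
L = 286000 mm³ / 6.3794 mm² = 44831.8 mm, i.e. 44.83 m.

44.83 m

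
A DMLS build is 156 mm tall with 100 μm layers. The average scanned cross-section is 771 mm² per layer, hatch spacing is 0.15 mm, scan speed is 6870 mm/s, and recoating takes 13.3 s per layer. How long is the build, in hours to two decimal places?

Layer count = ceil(156 / 0.1) = 1560.
Per-layer scan distance: 771 / 0.15 → 5140 mm.
Per-layer scan time = 5140 / 6870, so 0.7482 s.
Layer cycle = 0.7482 + 13.3 = 14.0482 s.
1560 layers × 14.0482 s/layer = 21915.192 s, i.e. 6.09 hours.

6.09 hours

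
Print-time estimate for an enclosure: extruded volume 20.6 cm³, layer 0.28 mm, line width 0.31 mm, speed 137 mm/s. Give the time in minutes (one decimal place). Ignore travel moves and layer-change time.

Extrusion cross-section = 0.28 × 0.31 = 0.0868 mm².
Total extruded path = 20600/0.0868 = 237327.2 mm.
Print-move time: 237327.2 / 137 → 1732.3 s.
Converting: 1732.3 s = 28.9 minutes.

28.9 minutes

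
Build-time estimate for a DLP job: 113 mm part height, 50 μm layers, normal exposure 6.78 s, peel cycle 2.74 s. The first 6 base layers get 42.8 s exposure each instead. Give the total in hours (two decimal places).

6.04 hours

Layer count = ceil(113 / 0.05) = 2260.
Burn-in layers: 6 × (42.8 + 2.74) → 273.24 s.
Remaining layers: 2254 × (6.78 + 2.74) → 21458.08 s.
Sum: 273.24 + 21458.08 = 21731.32 s → 6.04 hours.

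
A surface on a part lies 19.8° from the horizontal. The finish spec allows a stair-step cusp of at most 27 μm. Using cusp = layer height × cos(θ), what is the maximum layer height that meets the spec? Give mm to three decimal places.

0.029 mm

cos(19.8°) = 0.9409; t_max = 0.027/0.9409 = 0.029 mm.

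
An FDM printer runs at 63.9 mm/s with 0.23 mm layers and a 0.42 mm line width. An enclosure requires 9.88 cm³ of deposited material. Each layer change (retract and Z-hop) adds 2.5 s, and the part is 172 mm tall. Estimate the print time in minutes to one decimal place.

Bead cross-section = 0.23 × 0.42, so 0.0966 mm².
Path length: 9880 mm³ / 0.0966 mm² → 102277.4 mm.
Time extruding = 102277.4 / 63.9, so 1600.6 s.
Layers = ⌈172/0.23⌉ = 748.
Z-hop total: 748 × 2.5 → 1870 s.
Altogether 1600.6 + 1870 = 3470.6 s, i.e. 57.8 minutes.

57.8 minutes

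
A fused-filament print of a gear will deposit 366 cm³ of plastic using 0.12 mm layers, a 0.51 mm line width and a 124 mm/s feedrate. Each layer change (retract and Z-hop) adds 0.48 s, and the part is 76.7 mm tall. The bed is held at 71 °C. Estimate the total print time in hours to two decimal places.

13.48 hours

Bead cross-section = 0.12 × 0.51, so 0.0612 mm².
Toolpath length = 366 cm³ / 0.0612 mm² = 366000 / 0.0612 = 5980392.2 mm.
Print-move time: 5980392.2 / 124 → 48229 s.
Number of layers: 76.7 / 0.12 → 640 (rounded up).
Non-print overhead: 640 × 0.48 → 307.2 s.
Altogether 48229 + 307.2 = 48536.2 s, i.e. 13.48 hours.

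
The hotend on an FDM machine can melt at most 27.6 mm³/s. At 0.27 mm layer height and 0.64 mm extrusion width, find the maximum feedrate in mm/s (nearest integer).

A: 0.27 × 0.64 → 0.1728 mm².
v_max = Q/A = 27.6/0.1728 = 159.72 mm/s → 160 mm/s.

160 mm/s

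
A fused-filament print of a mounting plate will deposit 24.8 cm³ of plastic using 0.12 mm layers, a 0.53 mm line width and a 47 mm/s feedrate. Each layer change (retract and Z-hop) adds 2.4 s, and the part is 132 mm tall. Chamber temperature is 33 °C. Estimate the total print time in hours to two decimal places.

Bead cross-section = 0.12 × 0.53 = 0.0636 mm².
Toolpath length = 24.8 cm³ / 0.0636 mm² = 24800 / 0.0636 = 389937.1 mm.
Extrusion time = 389937.1 / 47, so 8296.5 s.
Layers = ⌈132/0.12⌉ = 1100.
Z-hop total = 1100 × 2.4, so 2640 s.
Total = 8296.5 + 2640 = 10936.5 s = 3.04 hours.

3.04 hours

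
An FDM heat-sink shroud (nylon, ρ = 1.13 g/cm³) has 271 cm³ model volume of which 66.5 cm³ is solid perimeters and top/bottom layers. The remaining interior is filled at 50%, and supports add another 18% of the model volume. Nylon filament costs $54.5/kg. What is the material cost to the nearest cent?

Interior volume = 271 − 66.5 = 204.5 cm³.
Deposited infill = 0.50 × 204.5 = 102.25 cm³.
Support: 0.18 × 271 → 48.78 cm³.
Total extruded: 66.5 + 102.25 + 48.78 → 217.53 cm³.
Mass = 217.53 × 1.13, so 245.8089 g.
At $54.5/kg: 245.8089/1000 × 54.5 = $13.40.

$13.40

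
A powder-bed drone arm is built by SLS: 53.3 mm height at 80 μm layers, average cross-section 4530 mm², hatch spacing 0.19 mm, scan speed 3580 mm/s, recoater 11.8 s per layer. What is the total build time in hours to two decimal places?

3.42 hours

Layer count = ceil(53.3 / 0.08) = 667.
Per-layer scan distance = 4530 / 0.19 = 23842.1 mm.
Scan time per layer = 23842.1 / 3580 = 6.6598 s.
Layer cycle = 6.6598 + 11.8 = 18.4598 s.
Build time = 667 × 18.4598 = 12312.6866 s = 3.42 hours.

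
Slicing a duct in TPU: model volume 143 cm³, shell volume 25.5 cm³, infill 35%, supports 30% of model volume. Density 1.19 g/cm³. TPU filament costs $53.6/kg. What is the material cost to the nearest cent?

Volume inside the shell = 143 − 25.5 = 117.5 cm³.
Infill deposited = 0.35 × 117.5 = 41.125 cm³.
Support: 0.30 × 143 → 42.9 cm³.
Total printed volume = 25.5 + 41.125 + 42.9 = 109.525 cm³.
Mass = 109.525 × 1.19 = 130.33475 g.
At $53.6/kg: 130.33475/1000 × 53.6 = $6.99.

$6.99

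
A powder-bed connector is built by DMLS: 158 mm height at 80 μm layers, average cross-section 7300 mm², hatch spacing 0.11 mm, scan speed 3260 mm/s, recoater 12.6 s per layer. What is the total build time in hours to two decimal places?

18.08 hours

Number of layers: 158 / 0.08 → 1975 (rounded up).
Per-layer scan distance = 7300 / 0.11, so 66363.6 mm.
Scan time per layer = 66363.6 / 3260, so 20.3569 s.
Layer cycle = 20.3569 + 12.6 = 32.9569 s.
Total: 1975 × 32.9569 s = 65089.8775 s → 18.08 hours.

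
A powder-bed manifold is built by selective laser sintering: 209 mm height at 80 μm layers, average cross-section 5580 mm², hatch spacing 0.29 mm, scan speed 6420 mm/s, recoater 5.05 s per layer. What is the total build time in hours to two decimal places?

Number of layers: 209 / 0.08 → 2613 (rounded up).
Hatch length per layer = 5580 / 0.29 = 19241.4 mm.
Per-layer scan time: 19241.4 / 6420 → 2.9971 s.
Layer cycle = 2.9971 + 5.05, so 8.0471 s.
Build time = 2613 × 8.0471 = 21027.0723 s = 5.84 hours.

5.84 hours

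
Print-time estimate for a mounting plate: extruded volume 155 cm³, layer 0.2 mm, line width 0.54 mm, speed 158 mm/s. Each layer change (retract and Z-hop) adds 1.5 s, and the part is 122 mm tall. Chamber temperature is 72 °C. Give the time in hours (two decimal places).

Bead cross-section = 0.2 × 0.54, so 0.108 mm².
Path length: 155000 mm³ / 0.108 mm² → 1435185.2 mm.
Print-move time = 1435185.2 / 158 = 9083.5 s.
Layer count = ceil(122 / 0.2) = 610.
Layer-change overhead = 610 × 1.5 = 915 s.
Altogether 9083.5 + 915 = 9998.5 s, i.e. 2.78 hours.

2.78 hours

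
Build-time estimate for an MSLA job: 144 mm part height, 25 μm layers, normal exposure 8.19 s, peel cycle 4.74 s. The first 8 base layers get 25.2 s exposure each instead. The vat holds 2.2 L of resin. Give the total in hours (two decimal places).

20.73 hours

Number of layers: 144 / 0.025 → 5760 (rounded up).
Burn-in layers: 8 × (25.2 + 4.74) → 239.52 s.
Remaining layers = 5752 × (8.19 + 4.74), so 74373.36 s.
Total = 239.52 + 74373.36 = 74612.88 s = 20.73 hours.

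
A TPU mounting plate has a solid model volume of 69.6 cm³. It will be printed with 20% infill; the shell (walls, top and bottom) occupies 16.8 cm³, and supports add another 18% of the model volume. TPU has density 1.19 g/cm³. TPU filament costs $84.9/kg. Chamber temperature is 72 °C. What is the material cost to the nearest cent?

$4.03

Volume inside the shell = 69.6 − 16.8 = 52.8 cm³.
Infill volume: 0.20 × 52.8 → 10.56 cm³.
Support = 0.18 × 69.6, so 12.528 cm³.
Total extruded = 16.8 + 10.56 + 12.528 = 39.888 cm³.
Mass = 39.888 × 1.19, so 47.46672 g.
At $84.9/kg: 47.46672/1000 × 84.9 = $4.03.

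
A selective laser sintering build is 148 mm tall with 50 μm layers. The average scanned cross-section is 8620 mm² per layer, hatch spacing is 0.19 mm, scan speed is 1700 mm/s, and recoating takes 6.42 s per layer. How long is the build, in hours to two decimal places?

27.22 hours

Layer count = ceil(148 / 0.05) = 2960.
Per-layer scan distance = 8620 / 0.19 = 45368.4 mm.
Laser time per layer = 45368.4 / 1700, so 26.6873 s.
Time per layer = 26.6873 + 6.42, so 33.1073 s.
Build time = 2960 × 33.1073 = 97997.608 s = 27.22 hours.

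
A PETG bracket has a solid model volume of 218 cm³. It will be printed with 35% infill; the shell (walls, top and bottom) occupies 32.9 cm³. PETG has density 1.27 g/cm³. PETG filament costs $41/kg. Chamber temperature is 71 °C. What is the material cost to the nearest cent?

Infill region = 218 − 32.9, so 185.1 cm³.
Deposited infill = 0.35 × 185.1, so 64.785 cm³.
Total extruded: 32.9 + 64.785 → 97.685 cm³.
Mass: 97.685 × 1.27 → 124.05995 g.
At $41/kg: 124.05995/1000 × 41 = $5.09.

$5.09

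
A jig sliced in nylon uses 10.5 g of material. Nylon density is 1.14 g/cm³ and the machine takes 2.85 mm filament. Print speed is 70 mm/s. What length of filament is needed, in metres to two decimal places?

1.44 m

Volume = 10.5 g / 1.14 g·cm⁻³ = 9.2105 cm³ = 9210.5 mm³.
A = π r² = π × 1.425² = 6.3794 mm².
Length = 9210.5 / 6.3794 = 1443.79 mm = 1.44 m.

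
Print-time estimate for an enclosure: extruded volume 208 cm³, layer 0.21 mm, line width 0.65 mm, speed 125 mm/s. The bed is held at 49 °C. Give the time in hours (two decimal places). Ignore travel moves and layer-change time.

3.39 hours

Line area = 0.21 × 0.65 = 0.1365 mm².
Toolpath length = 208 cm³ / 0.1365 mm² = 208000 / 0.1365 = 1523809.5 mm.
Print-move time = 1523809.5 / 125, so 12190.5 s.
12190.5 s = 3.39 hours.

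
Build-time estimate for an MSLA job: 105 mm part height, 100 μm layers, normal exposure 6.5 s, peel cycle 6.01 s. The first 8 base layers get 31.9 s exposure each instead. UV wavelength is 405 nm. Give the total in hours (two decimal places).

Layer count = ceil(105 / 0.1) = 1050.
Base layers: 8 × (31.9 + 6.01) → 303.28 s.
Normal layers: 1042 × (6.5 + 6.01) → 13035.42 s.
Sum: 303.28 + 13035.42 = 13338.7 s → 3.71 hours.

3.71 hours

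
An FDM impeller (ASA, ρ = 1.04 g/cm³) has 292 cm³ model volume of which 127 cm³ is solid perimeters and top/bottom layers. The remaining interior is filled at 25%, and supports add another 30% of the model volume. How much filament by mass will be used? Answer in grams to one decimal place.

266.1 g

Volume inside the shell = 292 − 127 = 165 cm³.
Infill deposited: 0.25 × 165 → 41.25 cm³.
Support = 0.30 × 292, so 87.6 cm³.
Deposited volume: 127 + 41.25 + 87.6 → 255.85 cm³.
Mass: 255.85 × 1.04 → 266.084 g.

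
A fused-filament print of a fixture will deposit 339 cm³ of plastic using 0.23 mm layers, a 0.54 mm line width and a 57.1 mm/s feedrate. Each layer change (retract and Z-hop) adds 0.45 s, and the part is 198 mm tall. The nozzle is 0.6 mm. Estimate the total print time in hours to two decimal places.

13.39 hours

Bead cross-section = 0.23 × 0.54 = 0.1242 mm².
Path length: 339000 mm³ / 0.1242 mm² → 2729468.6 mm.
Print-move time = 2729468.6 / 57.1 = 47801.6 s.
Layers = ⌈198/0.23⌉ = 861.
Non-print overhead = 861 × 0.45, so 387.45 s.
Total = 47801.6 + 387.45 = 48189.05 s = 13.39 hours.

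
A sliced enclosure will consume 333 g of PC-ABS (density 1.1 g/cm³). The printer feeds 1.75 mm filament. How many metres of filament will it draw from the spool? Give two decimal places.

Volume = 333 g / 1.1 g·cm⁻³ = 302.7273 cm³ = 302727.3 mm³.
Filament cross-section = π × (1.75/2)² = 2.4053 mm².
Length = 302727.3 / 2.4053 = 125858.44 mm = 125.86 m.

125.86 m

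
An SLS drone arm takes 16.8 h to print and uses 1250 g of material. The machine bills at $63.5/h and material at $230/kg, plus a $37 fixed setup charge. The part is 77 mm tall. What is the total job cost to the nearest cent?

Machine-time cost: 63.5 × 16.8 → $1066.80.
Material charge = 230 × 1250/1000, so $287.50.
Adding setup: 1066.80 + 287.50 + 37 → $1391.30.

$1391.30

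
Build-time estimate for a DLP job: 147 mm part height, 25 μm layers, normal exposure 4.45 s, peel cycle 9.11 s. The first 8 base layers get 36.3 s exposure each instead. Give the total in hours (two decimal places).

Layer count = ceil(147 / 0.025) = 5880.
Bottom layers: 8 × (36.3 + 9.11) → 363.28 s.
Regular layers = 5872 × (4.45 + 9.11) = 79624.32 s.
Total = 363.28 + 79624.32 = 79987.6 s = 22.22 hours.

22.22 hours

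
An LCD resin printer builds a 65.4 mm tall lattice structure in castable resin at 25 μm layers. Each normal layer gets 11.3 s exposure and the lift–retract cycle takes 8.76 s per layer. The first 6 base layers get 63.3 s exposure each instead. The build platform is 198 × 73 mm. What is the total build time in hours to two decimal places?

Number of layers: 65.4 / 0.025 → 2616 (rounded up).
Bottom layers = 6 × (63.3 + 8.76) = 432.36 s.
Remaining layers: 2610 × (11.3 + 8.76) → 52356.6 s.
Total = 432.36 + 52356.6 = 52788.96 s = 14.66 hours.

14.66 hours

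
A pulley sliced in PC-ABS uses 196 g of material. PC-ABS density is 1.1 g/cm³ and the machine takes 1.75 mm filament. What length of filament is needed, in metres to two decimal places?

74.08 m

Volume = 196 g / 1.1 g·cm⁻³ = 178.1818 cm³ = 178181.8 mm³.
A = π r² = π × 0.875² = 2.4053 mm².
Length = 178181.8 / 2.4053 = 74078.83 mm = 74.08 m.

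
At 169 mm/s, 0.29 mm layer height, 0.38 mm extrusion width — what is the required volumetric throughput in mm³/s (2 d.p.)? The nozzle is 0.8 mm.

18.62

A = 0.29 × 0.38, so 0.1102 mm².
Volumetric flow = 169 × 0.1102 = 18.62 mm³/s.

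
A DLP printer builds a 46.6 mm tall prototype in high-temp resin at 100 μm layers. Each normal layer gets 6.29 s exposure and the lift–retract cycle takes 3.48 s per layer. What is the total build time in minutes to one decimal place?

75.9 minutes

Number of layers: 46.6 / 0.1 → 466 (rounded up).
Cycle time: 6.29 + 3.48 → 9.77 s.
Build time: 466 × 9.77 s = 4552.82 s, i.e. 75.9 minutes.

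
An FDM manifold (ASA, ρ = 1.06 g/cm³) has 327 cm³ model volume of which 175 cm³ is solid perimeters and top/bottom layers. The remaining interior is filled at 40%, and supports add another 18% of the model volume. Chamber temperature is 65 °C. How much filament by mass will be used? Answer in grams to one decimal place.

Interior volume = 327 − 175 = 152 cm³.
Infill volume: 0.40 × 152 → 60.8 cm³.
Support = 0.18 × 327 = 58.86 cm³.
Deposited volume: 175 + 60.8 + 58.86 → 294.66 cm³.
Mass = 294.66 × 1.06, so 312.3396 g.

312.3 g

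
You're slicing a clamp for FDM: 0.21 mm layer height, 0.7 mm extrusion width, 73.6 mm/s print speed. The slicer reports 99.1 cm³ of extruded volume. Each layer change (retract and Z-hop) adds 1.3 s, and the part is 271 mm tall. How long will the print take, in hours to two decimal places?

3.01 hours

Extrusion cross-section = 0.21 × 0.7 = 0.147 mm².
Path length: 99100 mm³ / 0.147 mm² → 674149.7 mm.
Time extruding: 674149.7 / 73.6 → 9159.6 s.
Layers = ⌈271/0.21⌉ = 1291.
Non-print overhead = 1291 × 1.3, so 1678.3 s.
Altogether 9159.6 + 1678.3 = 10837.9 s, i.e. 3.01 hours.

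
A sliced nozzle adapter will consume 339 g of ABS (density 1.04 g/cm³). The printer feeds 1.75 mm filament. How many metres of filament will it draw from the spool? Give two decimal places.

Extruded volume: 339/1.04 = 325.9615 cm³ (325961.5 mm³).
Cross-section of 1.75 mm filament: π·(1.75/2)² = 2.4053 mm².
L = V/A = 325961.5/2.4053 = 135518.02 mm → 135.52 m.

135.52 m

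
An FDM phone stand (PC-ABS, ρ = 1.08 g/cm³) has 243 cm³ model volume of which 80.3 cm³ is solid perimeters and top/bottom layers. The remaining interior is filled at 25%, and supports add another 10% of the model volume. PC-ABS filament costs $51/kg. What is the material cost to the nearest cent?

$8.00

Volume inside the shell = 243 − 80.3, so 162.7 cm³.
Infill deposited = 0.25 × 162.7 = 40.675 cm³.
Support = 0.10 × 243, so 24.3 cm³.
Total extruded = 80.3 + 40.675 + 24.3, so 145.275 cm³.
Mass = 145.275 × 1.08, so 156.897 g.
At $51/kg: 156.897/1000 × 51 = $8.00.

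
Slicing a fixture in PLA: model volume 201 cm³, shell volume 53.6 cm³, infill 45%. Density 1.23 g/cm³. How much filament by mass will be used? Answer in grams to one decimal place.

147.5 g

Infill region = 201 − 53.6 = 147.4 cm³.
Infill deposited = 0.45 × 147.4, so 66.33 cm³.
Total printed volume = 53.6 + 66.33 = 119.93 cm³.
Mass = 119.93 × 1.23 = 147.5139 g.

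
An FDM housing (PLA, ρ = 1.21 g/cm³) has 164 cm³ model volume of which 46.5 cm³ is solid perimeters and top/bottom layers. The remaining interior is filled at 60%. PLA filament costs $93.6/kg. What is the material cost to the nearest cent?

Volume inside the shell = 164 − 46.5, so 117.5 cm³.
Infill deposited = 0.60 × 117.5 = 70.5 cm³.
Total extruded: 46.5 + 70.5 → 117 cm³.
Mass = 117 × 1.21 = 141.57 g.
At $93.6/kg: 141.57/1000 × 93.6 = $13.25.

$13.25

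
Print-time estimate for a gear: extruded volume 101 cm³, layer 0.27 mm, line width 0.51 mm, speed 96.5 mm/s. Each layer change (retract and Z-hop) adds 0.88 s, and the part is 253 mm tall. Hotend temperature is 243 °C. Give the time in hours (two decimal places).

2.34 hours

Extrusion cross-section: 0.27 × 0.51 → 0.1377 mm².
Path length: 101000 mm³ / 0.1377 mm² → 733478.6 mm.
Extrusion time = 733478.6 / 96.5, so 7600.8 s.
Layers = ⌈253/0.27⌉ = 938.
Non-print overhead = 938 × 0.88, so 825.44 s.
Altogether 7600.8 + 825.44 = 8426.24 s, i.e. 2.34 hours.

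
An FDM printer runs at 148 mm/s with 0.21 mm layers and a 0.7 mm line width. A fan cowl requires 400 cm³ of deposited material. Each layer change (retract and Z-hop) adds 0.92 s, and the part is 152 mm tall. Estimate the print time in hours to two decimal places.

Extrusion cross-section: 0.21 × 0.7 → 0.147 mm².
Toolpath length = 400 cm³ / 0.147 mm² = 400000 / 0.147 = 2721088.4 mm.
Time extruding = 2721088.4 / 148 = 18385.7 s.
Layer count = ceil(152 / 0.21) = 724.
Layer-change overhead = 724 × 0.92, so 666.08 s.
Total = 18385.7 + 666.08 = 19051.78 s = 5.29 hours.

5.29 hours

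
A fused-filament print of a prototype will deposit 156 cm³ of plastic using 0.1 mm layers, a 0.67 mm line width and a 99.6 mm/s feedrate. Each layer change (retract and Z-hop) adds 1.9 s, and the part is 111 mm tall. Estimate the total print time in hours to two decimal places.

7.08 hours

Line area = 0.1 × 0.67 = 0.067 mm².
Path length: 156000 mm³ / 0.067 mm² → 2328358.2 mm.
Print-move time: 2328358.2 / 99.6 → 23377.1 s.
Layers = ⌈111/0.1⌉ = 1110.
Non-print overhead = 1110 × 1.9, so 2109 s.
Total = 23377.1 + 2109 = 25486.1 s = 7.08 hours.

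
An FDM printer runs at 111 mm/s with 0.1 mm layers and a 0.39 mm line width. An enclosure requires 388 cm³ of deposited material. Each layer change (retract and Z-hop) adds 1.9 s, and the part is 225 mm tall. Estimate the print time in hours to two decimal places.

Extrusion cross-section = 0.1 × 0.39, so 0.039 mm².
Toolpath length = 388 cm³ / 0.039 mm² = 388000 / 0.039 = 9948717.9 mm.
Time extruding = 9948717.9 / 111 = 89628.1 s.
Layers = ⌈225/0.1⌉ = 2250.
Layer-change overhead = 2250 × 1.9 = 4275 s.
Total = 89628.1 + 4275 = 93903.1 s = 26.08 hours.

26.08 hours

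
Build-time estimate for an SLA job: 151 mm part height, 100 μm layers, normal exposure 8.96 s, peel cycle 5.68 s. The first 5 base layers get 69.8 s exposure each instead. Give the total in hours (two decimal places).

Number of layers: 151 / 0.1 → 1510 (rounded up).
Bottom layers: 5 × (69.8 + 5.68) → 377.4 s.
Remaining layers = 1505 × (8.96 + 5.68) = 22033.2 s.
Total = 377.4 + 22033.2 = 22410.6 s = 6.23 hours.

6.23 hours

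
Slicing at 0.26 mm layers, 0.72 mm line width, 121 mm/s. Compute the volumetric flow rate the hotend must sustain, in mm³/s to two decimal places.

A = 0.26 × 0.72, so 0.1872 mm².
Volumetric flow = 121 × 0.1872 = 22.65 mm³/s.

22.65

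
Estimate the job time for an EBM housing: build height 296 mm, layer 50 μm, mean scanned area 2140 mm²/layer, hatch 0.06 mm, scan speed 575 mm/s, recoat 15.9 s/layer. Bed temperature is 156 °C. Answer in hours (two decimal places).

Layer count = ceil(296 / 0.05) = 5920.
Per-layer scan distance = 2140 / 0.06, so 35666.7 mm.
Beam time per layer = 35666.7 / 575, so 62.029 s.
Per-layer time = 62.029 + 15.9, so 77.929 s.
5920 layers × 77.929 s/layer = 461339.68 s, i.e. 128.15 hours.

128.15 hours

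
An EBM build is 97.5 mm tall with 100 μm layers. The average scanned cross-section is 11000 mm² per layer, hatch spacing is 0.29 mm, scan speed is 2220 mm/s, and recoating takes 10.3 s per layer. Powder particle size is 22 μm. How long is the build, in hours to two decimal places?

7.42 hours

Layers = ⌈97.5/0.1⌉ = 975.
Per-layer scan distance: 11000 / 0.29 → 37931 mm.
Beam time per layer = 37931 / 2220 = 17.086 s.
Time per layer: 17.086 + 10.3 → 27.386 s.
Total: 975 × 27.386 s = 26701.35 s → 7.42 hours.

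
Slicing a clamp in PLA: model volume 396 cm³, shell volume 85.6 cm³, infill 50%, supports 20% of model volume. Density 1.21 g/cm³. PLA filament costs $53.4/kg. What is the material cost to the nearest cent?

Interior volume: 396 − 85.6 → 310.4 cm³.
Deposited infill = 0.50 × 310.4, so 155.2 cm³.
Support: 0.20 × 396 → 79.2 cm³.
Total extruded = 85.6 + 155.2 + 79.2, so 320 cm³.
Mass: 320 × 1.21 → 387.2 g.
Cost = 387.2 g / 1000 × $53.4/kg = $20.68.

$20.68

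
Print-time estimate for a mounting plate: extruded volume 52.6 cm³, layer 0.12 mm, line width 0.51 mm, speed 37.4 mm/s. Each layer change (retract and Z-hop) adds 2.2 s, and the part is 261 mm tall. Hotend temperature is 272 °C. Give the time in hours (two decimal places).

Bead cross-section = 0.12 × 0.51 = 0.0612 mm².
Total extruded path = 52600/0.0612 = 859477.1 mm.
Print-move time: 859477.1 / 37.4 → 22980.7 s.
Number of layers: 261 / 0.12 → 2175 (rounded up).
Non-print overhead = 2175 × 2.2, so 4785 s.
Total = 22980.7 + 4785 = 27765.7 s = 7.71 hours.

7.71 hours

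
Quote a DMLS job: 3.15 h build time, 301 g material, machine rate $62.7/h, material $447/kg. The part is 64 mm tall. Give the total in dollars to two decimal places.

$332.05

Machine cost = 62.7 × 3.15 = $197.505.
Feedstock cost: 447 × 301/1000 → $134.547.
Total = 197.505 + 134.547 = 332.052 ≈ $332.05.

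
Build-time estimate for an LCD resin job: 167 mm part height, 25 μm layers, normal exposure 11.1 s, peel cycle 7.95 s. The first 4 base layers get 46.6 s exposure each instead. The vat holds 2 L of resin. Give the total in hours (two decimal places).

35.39 hours

Layers = ⌈167/0.025⌉ = 6680.
Bottom layers: 4 × (46.6 + 7.95) → 218.2 s.
Normal layers: 6676 × (11.1 + 7.95) → 127177.8 s.
Sum: 218.2 + 127177.8 = 127396 s → 35.39 hours.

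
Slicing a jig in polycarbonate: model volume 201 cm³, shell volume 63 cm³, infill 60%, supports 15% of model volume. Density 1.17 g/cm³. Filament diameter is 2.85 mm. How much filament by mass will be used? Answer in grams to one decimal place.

Volume inside the shell = 201 − 63 = 138 cm³.
Infill deposited: 0.60 × 138 → 82.8 cm³.
Support = 0.15 × 201 = 30.15 cm³.
Total extruded: 63 + 82.8 + 30.15 → 175.95 cm³.
Mass: 175.95 × 1.17 → 205.8615 g.

205.9 g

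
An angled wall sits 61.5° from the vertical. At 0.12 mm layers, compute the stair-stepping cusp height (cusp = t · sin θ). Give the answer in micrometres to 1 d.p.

105.5 μm

h_c = t·sin θ = 0.12 × 0.8788 = 0.105456 mm (105.5 μm).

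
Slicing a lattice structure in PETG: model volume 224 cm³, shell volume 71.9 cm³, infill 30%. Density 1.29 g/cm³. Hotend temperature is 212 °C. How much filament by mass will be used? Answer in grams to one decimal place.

151.6 g

Infill region = 224 − 71.9, so 152.1 cm³.
Deposited infill = 0.30 × 152.1 = 45.63 cm³.
Total printed volume: 71.9 + 45.63 → 117.53 cm³.
Mass = 117.53 × 1.29, so 151.6137 g.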